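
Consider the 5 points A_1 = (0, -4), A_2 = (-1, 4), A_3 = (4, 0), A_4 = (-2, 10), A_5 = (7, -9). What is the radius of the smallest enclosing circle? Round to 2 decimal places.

The minimum enclosing circle of a finite set is fixed by two of the points (as a diameter) or three (as a circumcircle).
The farthest pair is A_4–A_5 with squared distance 442. The circle on this segment as diameter has centre (2.5, 0.5) and r² = 442/4 = 110.5.
Check A_1: distance² to centre = 26.5 ≤ 110.5, so it lies inside.
All remaining points lie in this disk, and no smaller disk contains both endpoints, so this is the minimum enclosing circle.
r = √(110.5) ≈ 10.51.

10.51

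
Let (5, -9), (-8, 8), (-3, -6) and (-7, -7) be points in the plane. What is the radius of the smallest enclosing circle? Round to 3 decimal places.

A smallest enclosing disk is always determined by at most three of the input points on its boundary.
The farthest pair is (5, -9)–(-8, 8) with squared distance 458. The circle on this segment as diameter has centre (-1.5, -0.5) and r² = 458/4 = 114.5.
Check (-3, -6): distance² to centre = 32.5 ≤ 114.5, so it lies inside.
All remaining points lie in this disk, and no smaller disk contains both endpoints, so this is the minimum enclosing circle.
r = √(114.5) ≈ 10.700.

10.700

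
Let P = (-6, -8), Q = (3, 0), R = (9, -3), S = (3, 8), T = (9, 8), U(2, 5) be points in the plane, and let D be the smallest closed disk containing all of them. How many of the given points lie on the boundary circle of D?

By Welzl's lemma the MEC is supported by two points (diametrically opposite) or three points (on a circumcircle).
The farthest pair is P–T with squared distance 481. The circle on this segment as diameter has centre (1.5, 0) and r² = 481/4 = 120.25.
Check Q: distance² to centre = 2.25 ≤ 120.25, so it lies inside.
All remaining points lie in this disk, and no smaller disk contains both endpoints, so this is the minimum enclosing circle.
The points at distance exactly r from the centre are P, T — 2 points.

2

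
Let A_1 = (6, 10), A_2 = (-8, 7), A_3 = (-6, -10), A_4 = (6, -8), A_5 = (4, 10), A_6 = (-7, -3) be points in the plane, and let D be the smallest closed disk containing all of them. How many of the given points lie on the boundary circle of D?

2

The farthest pair is A_1–A_3 with squared distance 544. The circle on this segment as diameter has centre (0, 0) and r² = 544/4 = 136.
Check A_2: distance² to centre = 113 ≤ 136, so it lies inside.
All remaining points lie in this disk, and no smaller disk contains both endpoints, so this is the minimum enclosing circle.
The points at distance exactly r from the centre are A_1, A_3 — 2 points.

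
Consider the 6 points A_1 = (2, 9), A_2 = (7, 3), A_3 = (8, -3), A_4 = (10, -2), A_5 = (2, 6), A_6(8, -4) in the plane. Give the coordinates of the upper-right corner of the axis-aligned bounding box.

x-range [2, 10], y-range [-4, 9].
The upper-right corner is (10, 9).

(10, 9)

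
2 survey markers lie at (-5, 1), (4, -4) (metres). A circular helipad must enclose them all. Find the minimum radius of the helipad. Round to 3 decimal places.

5.148

The smallest circle enclosing two points has them as diameter endpoints.
Centre = midpoint = (-0.5, -1.5); r² = |(-5, 1)−(4, -4)|²/4 = 106/4 = 26.5.
r = √(26.5) ≈ 5.148.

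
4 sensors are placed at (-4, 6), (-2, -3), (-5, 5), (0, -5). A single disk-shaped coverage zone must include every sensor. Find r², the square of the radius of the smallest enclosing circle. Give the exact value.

34.25

The farthest pair is (-4, 6)–(0, -5) with squared distance 137. The circle on this segment as diameter has centre (-2, 0.5) and r² = 137/4 = 34.25.
Check (-2, -3): distance² to centre = 12.25 ≤ 34.25, so it lies inside.
All remaining points lie in this disk, and no smaller disk contains both endpoints, so this is the minimum enclosing circle.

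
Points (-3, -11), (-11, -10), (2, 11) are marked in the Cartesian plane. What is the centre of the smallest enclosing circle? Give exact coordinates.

Call the three points A, B, C in the order given.
Side lengths²: AB² = 65, AC² = 509, BC² = 610.
Since BC² = 610 ≥ 509 + 65 = 574, the angle opposite BC is not acute, so the smallest enclosing circle has BC as diameter.
Centre = midpoint of BC = (-4.5, 0.5), r² = 610/4 = 152.5.
Centre = (-4.5, 0.5).

(-4.5, 0.5)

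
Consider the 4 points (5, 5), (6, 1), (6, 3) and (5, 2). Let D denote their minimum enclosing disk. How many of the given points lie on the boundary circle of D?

2

By Welzl's lemma the MEC is supported by two points (diametrically opposite) or three points (on a circumcircle).
The farthest pair is (5, 5)–(6, 1) with squared distance 17. The circle on this segment as diameter has centre (5.5, 3) and r² = 17/4 = 4.25.
Check (6, 3): distance² to centre = 0.25 ≤ 4.25, so it lies inside.
All remaining points lie in this disk, and no smaller disk contains both endpoints, so this is the minimum enclosing circle.
The points at distance exactly r from the centre are (5, 5), (6, 1) — 2 points.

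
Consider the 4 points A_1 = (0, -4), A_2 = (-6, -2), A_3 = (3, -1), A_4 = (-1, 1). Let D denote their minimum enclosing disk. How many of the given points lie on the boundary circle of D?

2

A smallest enclosing disk is always determined by at most three of the input points on its boundary.
The farthest pair is A_2–A_3 with squared distance 82. The circle on this segment as diameter has centre (-1.5, -1.5) and r² = 82/4 = 20.5.
Check A_1: distance² to centre = 8.5 ≤ 20.5, so it lies inside.
All remaining points lie in this disk, and no smaller disk contains both endpoints, so this is the minimum enclosing circle.
The points at distance exactly r from the centre are A_2, A_3 — 2 points.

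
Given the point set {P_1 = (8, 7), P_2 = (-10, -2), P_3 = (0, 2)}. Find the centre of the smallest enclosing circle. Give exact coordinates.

Side lengths²: P_1P_2² = 405, P_1P_3² = 89, P_2P_3² = 116.
Since P_1P_2² = 405 ≥ 116 + 89 = 205, the angle opposite P_1P_2 is not acute, so the smallest enclosing circle has P_1P_2 as diameter.
Centre = midpoint of P_1P_2 = (-1, 2.5), r² = 405/4 = 101.25.
Centre = (-1, 2.5).

(-1, 2.5)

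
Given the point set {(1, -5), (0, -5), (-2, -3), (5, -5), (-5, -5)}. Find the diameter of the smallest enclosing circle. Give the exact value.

By Welzl's lemma the MEC is supported by two points (diametrically opposite) or three points (on a circumcircle).
The farthest pair is (5, -5)–(-5, -5) with squared distance 100. The circle on this segment as diameter has centre (0, -5) and r² = 100/4 = 25.
Check (1, -5): distance² to centre = 1 ≤ 25, so it lies inside.
All remaining points lie in this disk, and no smaller disk contains both endpoints, so this is the minimum enclosing circle.
Diameter = 2r = 2√25 = 10.

10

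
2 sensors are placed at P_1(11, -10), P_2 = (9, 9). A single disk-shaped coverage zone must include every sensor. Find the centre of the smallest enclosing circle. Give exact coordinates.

(10, -0.5)

The smallest circle enclosing two points has them as diameter endpoints.
Centre = midpoint = (10, -0.5); r² = |P_1P_2|²/4 = 365/4 = 91.25.
Centre = (10, -0.5).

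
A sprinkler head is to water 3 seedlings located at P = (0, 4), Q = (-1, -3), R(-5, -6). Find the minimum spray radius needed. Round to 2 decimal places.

Side lengths²: PQ² = 50, PR² = 125, QR² = 25.
Since PR² = 125 ≥ 50 + 25 = 75, the angle opposite PR is not acute, so the smallest enclosing circle has PR as diameter.
Centre = midpoint of PR = (-2.5, -1), r² = 125/4 = 31.25.
r = √(31.25) ≈ 5.59.

5.59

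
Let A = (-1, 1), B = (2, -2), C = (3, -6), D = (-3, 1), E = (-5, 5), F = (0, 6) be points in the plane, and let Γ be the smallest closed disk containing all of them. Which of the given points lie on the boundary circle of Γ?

C, E

By Welzl's lemma the MEC is supported by two points (diametrically opposite) or three points (on a circumcircle).
The farthest pair is C–E with squared distance 185. The circle on this segment as diameter has centre (-1, -0.5) and r² = 185/4 = 46.25.
Check A: distance² to centre = 2.25 ≤ 46.25, so it lies inside.
All remaining points lie in this disk, and no smaller disk contains both endpoints, so this is the minimum enclosing circle.
The points at distance exactly r from the centre are C, E — 2 points.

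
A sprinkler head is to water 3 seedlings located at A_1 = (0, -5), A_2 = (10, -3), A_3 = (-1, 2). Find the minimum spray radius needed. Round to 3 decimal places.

Side lengths²: A_1A_2² = 104, A_1A_3² = 50, A_2A_3² = 146.
Since A_2A_3² = 146 < 104 + 50 = 154, the triangle is acute, so the smallest enclosing circle is the circumcircle.
Circumcentre = (157/36, -29/36), r² = 23725/648.
r = √(23725/648) ≈ 6.051.

6.051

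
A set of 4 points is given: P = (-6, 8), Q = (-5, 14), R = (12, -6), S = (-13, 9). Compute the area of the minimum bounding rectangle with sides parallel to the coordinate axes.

x ranges over [-13, 12], width 25.
y ranges over [-6, 14], height 20.
Area = 25 × 20 = 500.

500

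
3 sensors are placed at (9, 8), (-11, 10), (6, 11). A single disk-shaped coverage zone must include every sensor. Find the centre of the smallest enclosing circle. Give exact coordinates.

(-1, 9)

Call the three points A, B, C in the order given.
Side lengths²: AB² = 404, AC² = 18, BC² = 290.
Since AB² = 404 ≥ 290 + 18 = 308, the angle opposite AB is not acute, so the smallest enclosing circle has AB as diameter.
Centre = midpoint of AB = (-1, 9), r² = 404/4 = 101.
Centre = (-1, 9).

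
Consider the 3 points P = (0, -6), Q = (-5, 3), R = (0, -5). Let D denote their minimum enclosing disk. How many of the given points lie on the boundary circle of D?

Side lengths²: PQ² = 106, PR² = 1, QR² = 89.
Since PQ² = 106 ≥ 89 + 1 = 90, the angle opposite PQ is not acute, so the smallest enclosing circle has PQ as diameter.
Centre = midpoint of PQ = (-2.5, -1.5), r² = 106/4 = 26.5.
The points at distance exactly r from the centre are P, Q — 2 points.

2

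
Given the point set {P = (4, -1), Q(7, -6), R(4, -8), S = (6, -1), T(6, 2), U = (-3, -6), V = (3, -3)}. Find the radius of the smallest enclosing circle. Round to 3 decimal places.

6.068

The minimum enclosing circle is determined by three boundary points: Q, T, U.
Their circumcentre is (2, -2.5625) with r² = 36.81640625.
The farthest remaining point R is at distance² 33.56640625 ≤ 36.81640625.
r = √(36.81640625) ≈ 6.068.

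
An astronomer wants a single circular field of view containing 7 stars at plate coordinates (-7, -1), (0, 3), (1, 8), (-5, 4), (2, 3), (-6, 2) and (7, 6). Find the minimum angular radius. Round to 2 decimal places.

The minimum enclosing circle of a finite set is fixed by two of the points (as a diameter) or three (as a circumcircle).
The farthest pair is (-7, -1)–(7, 6) with squared distance 245. The circle on this segment as diameter has centre (0, 2.5) and r² = 245/4 = 61.25.
Check (0, 3): distance² to centre = 0.25 ≤ 61.25, so it lies inside.
All remaining points lie in this disk, and no smaller disk contains both endpoints, so this is the minimum enclosing circle.
r = √(61.25) ≈ 7.83.

7.83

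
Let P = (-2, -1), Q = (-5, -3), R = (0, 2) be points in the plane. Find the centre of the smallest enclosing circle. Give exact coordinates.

Side lengths²: PQ² = 13, PR² = 13, QR² = 50.
Since QR² = 50 ≥ 13 + 13 = 26, the angle opposite QR is not acute, so the smallest enclosing circle has QR as diameter.
Centre = midpoint of QR = (-2.5, -0.5), r² = 50/4 = 12.5.
Centre = (-2.5, -0.5).

(-2.5, -0.5)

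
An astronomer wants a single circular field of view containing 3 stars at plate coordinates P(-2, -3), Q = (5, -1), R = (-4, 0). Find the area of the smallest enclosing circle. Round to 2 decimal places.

Side lengths²: PQ² = 53, PR² = 13, QR² = 82.
Since QR² = 82 ≥ 53 + 13 = 66, the angle opposite QR is not acute, so the smallest enclosing circle has QR as diameter.
Centre = midpoint of QR = (0.5, -0.5), r² = 82/4 = 20.5.
Area = π·r² = π·20.5 ≈ 64.40.

64.40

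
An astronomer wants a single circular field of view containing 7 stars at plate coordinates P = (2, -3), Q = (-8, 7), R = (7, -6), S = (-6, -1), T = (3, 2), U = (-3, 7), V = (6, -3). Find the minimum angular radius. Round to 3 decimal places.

A smallest enclosing disk is always determined by at most three of the input points on its boundary.
The farthest pair is Q–R with squared distance 394. The circle on this segment as diameter has centre (-0.5, 0.5) and r² = 394/4 = 98.5.
Check P: distance² to centre = 18.5 ≤ 98.5, so it lies inside.
All remaining points lie in this disk, and no smaller disk contains both endpoints, so this is the minimum enclosing circle.
r = √(98.5) ≈ 9.925.

9.925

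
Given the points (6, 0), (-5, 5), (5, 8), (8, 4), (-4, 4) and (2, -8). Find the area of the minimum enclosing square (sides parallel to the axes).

256

The bounding box has width 13 and height 16.
An axis-aligned square enclosing the set must have side ≥ max(width, height).
So the minimum side is max(13, 16) = 16.
Area = 16² = 256.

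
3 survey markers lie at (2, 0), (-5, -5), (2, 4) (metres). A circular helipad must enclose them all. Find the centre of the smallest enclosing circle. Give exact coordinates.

(-1.5, -0.5)

Call the three points A, B, C in the order given.
Side lengths²: AB² = 74, AC² = 16, BC² = 130.
Since BC² = 130 ≥ 74 + 16 = 90, the angle opposite BC is not acute, so the smallest enclosing circle has BC as diameter.
Centre = midpoint of BC = (-1.5, -0.5), r² = 130/4 = 32.5.
Centre = (-1.5, -0.5).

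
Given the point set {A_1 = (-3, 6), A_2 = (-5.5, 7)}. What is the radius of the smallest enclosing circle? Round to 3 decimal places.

1.346

The smallest circle enclosing two points has them as diameter endpoints.
Centre = midpoint = (-4.25, 6.5); r² = |A_1A_2|²/4 = 7.25/4 = 1.8125.
r = √(1.8125) ≈ 1.346.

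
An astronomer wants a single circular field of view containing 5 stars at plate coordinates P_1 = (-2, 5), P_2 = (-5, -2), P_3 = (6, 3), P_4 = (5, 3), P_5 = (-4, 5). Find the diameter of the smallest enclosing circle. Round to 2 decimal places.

The minimum enclosing circle is determined by three boundary points: P_2, P_3, P_5.
Their circumcentre is (13/36, 29/36) with r² = 23725/648.
The farthest remaining point P_4 is at distance² 17065/648 ≤ 23725/648.
Diameter = 2r = 2√(23725/648) ≈ 12.10.

12.10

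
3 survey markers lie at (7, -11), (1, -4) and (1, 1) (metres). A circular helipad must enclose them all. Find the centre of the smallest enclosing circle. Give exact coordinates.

(4, -5)

Call the three points A, B, C in the order given.
Side lengths²: AB² = 85, AC² = 180, BC² = 25.
Since AC² = 180 ≥ 85 + 25 = 110, the angle opposite AC is not acute, so the smallest enclosing circle has AC as diameter.
Centre = midpoint of AC = (4, -5), r² = 180/4 = 45.
Centre = (4, -5).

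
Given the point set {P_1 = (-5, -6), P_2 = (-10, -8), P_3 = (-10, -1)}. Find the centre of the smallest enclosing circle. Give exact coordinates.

Side lengths²: P_1P_2² = 29, P_1P_3² = 50, P_2P_3² = 49.
Since P_1P_3² = 50 < 49 + 29 = 78, the triangle is acute, so the smallest enclosing circle is the circumcircle.
Circumcentre = (-8.5, -4.5), r² = 14.5.
Centre = (-8.5, -4.5).

(-8.5, -4.5)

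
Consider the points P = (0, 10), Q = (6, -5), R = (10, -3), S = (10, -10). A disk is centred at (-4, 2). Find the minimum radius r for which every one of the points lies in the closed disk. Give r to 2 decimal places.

18.44

The required radius is the distance from (-4, 2) to the farthest point.
Squared distances: 80, 149, 221, 340.
Maximum is 340, attained at S.
r = √340 ≈ 18.44.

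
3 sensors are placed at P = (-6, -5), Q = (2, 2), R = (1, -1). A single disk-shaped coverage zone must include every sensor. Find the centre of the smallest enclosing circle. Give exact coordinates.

(-2, -1.5)

Side lengths²: PQ² = 113, PR² = 65, QR² = 10.
Since PQ² = 113 ≥ 65 + 10 = 75, the angle opposite PQ is not acute, so the smallest enclosing circle has PQ as diameter.
Centre = midpoint of PQ = (-2, -1.5), r² = 113/4 = 28.25.
Centre = (-2, -1.5).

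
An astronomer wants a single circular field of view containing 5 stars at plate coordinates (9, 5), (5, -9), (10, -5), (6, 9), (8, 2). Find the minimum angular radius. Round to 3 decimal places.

The farthest pair is (5, -9)–(6, 9) with squared distance 325. The circle on this segment as diameter has centre (5.5, 0) and r² = 325/4 = 81.25.
Check (9, 5): distance² to centre = 37.25 ≤ 81.25, so it lies inside.
All remaining points lie in this disk, and no smaller disk contains both endpoints, so this is the minimum enclosing circle.
r = √(81.25) ≈ 9.014.

9.014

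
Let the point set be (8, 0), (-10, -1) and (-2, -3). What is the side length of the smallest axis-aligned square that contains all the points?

The bounding box has width 18 and height 3.
An axis-aligned square enclosing the set must have side ≥ max(width, height).
So the minimum side is max(18, 3) = 18.

18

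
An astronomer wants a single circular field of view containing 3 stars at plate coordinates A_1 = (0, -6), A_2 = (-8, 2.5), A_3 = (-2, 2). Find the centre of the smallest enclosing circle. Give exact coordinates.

Side lengths²: A_1A_2² = 136.25, A_1A_3² = 68, A_2A_3² = 36.25.
Since A_1A_2² = 136.25 ≥ 68 + 36.25 = 104.25, the angle opposite A_1A_2 is not acute, so the smallest enclosing circle has A_1A_2 as diameter.
Centre = midpoint of A_1A_2 = (-4, -1.75), r² = 136.25/4 = 34.0625.
Centre = (-4, -1.75).

(-4, -1.75)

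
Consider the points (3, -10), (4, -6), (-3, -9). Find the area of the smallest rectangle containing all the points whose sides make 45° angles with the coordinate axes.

In coordinates u = x + y, v = x − y the rectangle is axis-aligned; the map (x,y)→(u,v) scales areas by 2.
u-values: -7, -2, -12; range = -2 − (-12) = 10.
v-values: 13, 10, 6; range = 13 − 6 = 7.
Area = (10 × 7) / 2 = 35.

35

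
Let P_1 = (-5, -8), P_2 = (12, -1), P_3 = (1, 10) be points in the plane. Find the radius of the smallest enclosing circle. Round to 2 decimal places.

10.28

Side lengths²: P_1P_2² = 338, P_1P_3² = 360, P_2P_3² = 242.
Since P_1P_3² = 360 < 338 + 242 = 580, the triangle is acute, so the smallest enclosing circle is the circumcircle.
Circumcentre = (1.75, -0.25), r² = 105.625.
r = √(105.625) ≈ 10.28.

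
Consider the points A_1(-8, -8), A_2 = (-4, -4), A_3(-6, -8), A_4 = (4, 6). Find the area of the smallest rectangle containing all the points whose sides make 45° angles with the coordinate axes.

52

In coordinates u = x + y, v = x − y the rectangle is axis-aligned; the map (x,y)→(u,v) scales areas by 2.
u-values: -16, -8, -14, 10; range = 10 − (-16) = 26.
v-values: 0, 0, 2, -2; range = 2 − (-2) = 4.
Area = (26 × 4) / 2 = 52.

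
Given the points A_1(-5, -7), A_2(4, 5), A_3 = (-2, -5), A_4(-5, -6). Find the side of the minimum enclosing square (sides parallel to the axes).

The bounding box has width 9 and height 12.
An axis-aligned square enclosing the set must have side ≥ max(width, height).
So the minimum side is max(9, 12) = 12.

12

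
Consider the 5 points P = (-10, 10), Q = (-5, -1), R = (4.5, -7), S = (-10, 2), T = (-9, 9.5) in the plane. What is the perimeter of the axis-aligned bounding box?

63

Width = max x − min x = 4.5 − (-10) = 14.5.
Height = max y − min y = 10 − (-7) = 17.
Perimeter = 2(14.5 + 17) = 63.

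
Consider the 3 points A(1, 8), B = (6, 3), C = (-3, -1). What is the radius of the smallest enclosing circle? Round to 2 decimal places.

5.28

Side lengths²: AB² = 50, AC² = 97, BC² = 97.
Since BC² = 97 < 97 + 50 = 147, the triangle is acute, so the smallest enclosing circle is the circumcircle.
Circumcentre = (19/26, 71/26), r² = 9409/338.
r = √(9409/338) ≈ 5.28.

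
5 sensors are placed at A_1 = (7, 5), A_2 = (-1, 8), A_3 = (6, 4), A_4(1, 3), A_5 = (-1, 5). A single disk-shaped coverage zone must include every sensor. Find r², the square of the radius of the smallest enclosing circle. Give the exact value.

The minimum enclosing circle of a finite set is fixed by two of the points (as a diameter) or three (as a circumcircle).
The farthest pair is A_1–A_2 with squared distance 73. The circle on this segment as diameter has centre (3, 6.5) and r² = 73/4 = 18.25.
Check A_3: distance² to centre = 15.25 ≤ 18.25, so it lies inside.
All remaining points lie in this disk, and no smaller disk contains both endpoints, so this is the minimum enclosing circle.

18.25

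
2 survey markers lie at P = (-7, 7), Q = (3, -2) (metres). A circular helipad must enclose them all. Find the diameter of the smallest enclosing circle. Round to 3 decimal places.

The smallest circle enclosing two points has them as diameter endpoints.
Centre = midpoint = (-2, 2.5); r² = |PQ|²/4 = 181/4 = 45.25.
Diameter = 2r = 2√(45.25) ≈ 13.454.

13.454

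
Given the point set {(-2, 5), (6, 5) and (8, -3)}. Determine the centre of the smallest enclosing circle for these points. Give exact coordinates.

Call the three points A, B, C in the order given.
Side lengths²: AB² = 64, AC² = 164, BC² = 68.
Since AC² = 164 ≥ 68 + 64 = 132, the angle opposite AC is not acute, so the smallest enclosing circle has AC as diameter.
Centre = midpoint of AC = (3, 1), r² = 164/4 = 41.
Centre = (3, 1).

(3, 1)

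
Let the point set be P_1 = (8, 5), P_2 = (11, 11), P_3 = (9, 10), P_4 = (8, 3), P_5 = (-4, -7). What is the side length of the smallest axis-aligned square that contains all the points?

The bounding box has width 15 and height 18.
An axis-aligned square enclosing the set must have side ≥ max(width, height).
So the minimum side is max(15, 18) = 18.

18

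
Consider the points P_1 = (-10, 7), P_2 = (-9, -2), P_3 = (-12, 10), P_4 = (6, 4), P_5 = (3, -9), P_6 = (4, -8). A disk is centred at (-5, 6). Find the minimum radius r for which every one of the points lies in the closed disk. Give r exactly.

17

The required radius is the distance from (-5, 6) to the farthest point.
Squared distances: 26, 80, 65, 125, 289, 277.
Maximum is 289, attained at P_5.
r = √289 = 17.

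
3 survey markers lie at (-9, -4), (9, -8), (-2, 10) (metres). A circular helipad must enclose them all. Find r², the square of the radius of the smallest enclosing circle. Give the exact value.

Call the three points A, B, C in the order given.
Side lengths²: AB² = 340, AC² = 245, BC² = 445.
Since BC² = 445 < 340 + 245 = 585, the triangle is acute, so the smallest enclosing circle is the circumcircle.
Circumcentre = (1.25, -0.375), r² = 118.203125.

118.203125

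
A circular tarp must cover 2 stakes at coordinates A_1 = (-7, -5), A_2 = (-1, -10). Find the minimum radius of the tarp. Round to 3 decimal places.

3.905

The smallest circle enclosing two points has them as diameter endpoints.
Centre = midpoint = (-4, -7.5); r² = |A_1A_2|²/4 = 61/4 = 15.25.
r = √(15.25) ≈ 3.905.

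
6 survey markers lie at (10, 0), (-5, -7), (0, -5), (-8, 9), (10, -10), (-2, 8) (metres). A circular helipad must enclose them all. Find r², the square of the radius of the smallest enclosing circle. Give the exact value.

A smallest enclosing disk is always determined by at most three of the input points on its boundary.
The farthest pair is (-8, 9)–(10, -10) with squared distance 685. The circle on this segment as diameter has centre (1, -0.5) and r² = 685/4 = 171.25.
Check (10, 0): distance² to centre = 81.25 ≤ 171.25, so it lies inside.
All remaining points lie in this disk, and no smaller disk contains both endpoints, so this is the minimum enclosing circle.

171.25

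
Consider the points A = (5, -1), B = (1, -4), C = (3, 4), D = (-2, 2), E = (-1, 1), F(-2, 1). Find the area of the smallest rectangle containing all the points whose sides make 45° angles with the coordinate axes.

In coordinates u = x + y, v = x − y the rectangle is axis-aligned; the map (x,y)→(u,v) scales areas by 2.
u-values: 4, -3, 7, 0, 0, -1; range = 7 − (-3) = 10.
v-values: 6, 5, -1, -4, -2, -3; range = 6 − (-4) = 10.
Area = (10 × 10) / 2 = 50.

50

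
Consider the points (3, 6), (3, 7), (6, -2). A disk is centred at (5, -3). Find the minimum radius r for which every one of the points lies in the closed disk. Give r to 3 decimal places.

10.198

The required radius is the distance from (5, -3) to the farthest point.
Squared distances: 85, 104, 2.
Maximum is 104, attained at (3, 7).
r = √104 ≈ 10.198.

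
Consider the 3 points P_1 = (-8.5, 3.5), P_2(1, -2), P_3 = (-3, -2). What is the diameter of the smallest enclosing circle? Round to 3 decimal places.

10.977

Side lengths²: P_1P_2² = 120.5, P_1P_3² = 60.5, P_2P_3² = 16.
Since P_1P_2² = 120.5 ≥ 60.5 + 16 = 76.5, the angle opposite P_1P_2 is not acute, so the smallest enclosing circle has P_1P_2 as diameter.
Centre = midpoint of P_1P_2 = (-3.75, 0.75), r² = 120.5/4 = 30.125.
Diameter = 2r = 2√(30.125) ≈ 10.977.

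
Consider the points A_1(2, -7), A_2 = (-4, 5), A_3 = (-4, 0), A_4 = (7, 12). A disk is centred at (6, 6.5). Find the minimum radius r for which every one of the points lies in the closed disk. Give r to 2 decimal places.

The required radius is the distance from (6, 6.5) to the farthest point.
Squared distances: 198.25, 102.25, 142.25, 31.25.
Maximum is 198.25, attained at A_1.
r = √(198.25) ≈ 14.08.

14.08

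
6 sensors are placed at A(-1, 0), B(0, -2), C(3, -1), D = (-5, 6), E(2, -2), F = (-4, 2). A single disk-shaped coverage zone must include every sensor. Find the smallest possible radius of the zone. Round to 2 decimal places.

5.33

The minimum enclosing circle of a finite set is fixed by two of the points (as a diameter) or three (as a circumcircle).
The minimum enclosing circle is determined by three boundary points: C, D, E.
Their circumcentre is (-37/30, 67/30) with r² = 12769/450.
The farthest remaining point B is at distance² 8749/450 ≤ 12769/450.
r = √(12769/450) ≈ 5.33.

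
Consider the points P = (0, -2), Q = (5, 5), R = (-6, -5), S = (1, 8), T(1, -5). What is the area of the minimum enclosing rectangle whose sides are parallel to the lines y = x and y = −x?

In coordinates u = x + y, v = x − y the rectangle is axis-aligned; the map (x,y)→(u,v) scales areas by 2.
u-values: -2, 10, -11, 9, -4; range = 10 − (-11) = 21.
v-values: 2, 0, -1, -7, 6; range = 6 − (-7) = 13.
Area = (21 × 13) / 2 = 136.5.

136.5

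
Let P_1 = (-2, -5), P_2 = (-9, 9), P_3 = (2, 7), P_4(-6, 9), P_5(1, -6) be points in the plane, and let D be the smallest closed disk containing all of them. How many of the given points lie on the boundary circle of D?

2

The farthest pair is P_2–P_5 with squared distance 325. The circle on this segment as diameter has centre (-4, 1.5) and r² = 325/4 = 81.25.
Check P_1: distance² to centre = 46.25 ≤ 81.25, so it lies inside.
All remaining points lie in this disk, and no smaller disk contains both endpoints, so this is the minimum enclosing circle.
The points at distance exactly r from the centre are P_2, P_5 — 2 points.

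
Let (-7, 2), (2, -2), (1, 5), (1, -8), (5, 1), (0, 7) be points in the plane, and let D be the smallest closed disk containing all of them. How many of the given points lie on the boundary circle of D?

3

By Welzl's lemma the MEC is supported by two points (diametrically opposite) or three points (on a circumcircle).
The minimum enclosing circle is determined by three boundary points: (-7, 2), (1, -8), (0, 7).
Their circumcentre is (1/11, -29/55) with r² = 171421/3025.
The farthest remaining point (1, 5) is at distance² 94916/3025 ≤ 171421/3025.
The points at distance exactly r from the centre are (-7, 2), (1, -8), (0, 7) — 3 points.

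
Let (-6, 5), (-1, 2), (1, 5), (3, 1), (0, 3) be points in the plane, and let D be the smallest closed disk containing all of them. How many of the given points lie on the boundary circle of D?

The minimum enclosing circle of a finite set is fixed by two of the points (as a diameter) or three (as a circumcircle).
The farthest pair is (-6, 5)–(3, 1) with squared distance 97. The circle on this segment as diameter has centre (-1.5, 3) and r² = 97/4 = 24.25.
Check (-1, 2): distance² to centre = 1.25 ≤ 24.25, so it lies inside.
All remaining points lie in this disk, and no smaller disk contains both endpoints, so this is the minimum enclosing circle.
The points at distance exactly r from the centre are (-6, 5), (3, 1) — 2 points.

2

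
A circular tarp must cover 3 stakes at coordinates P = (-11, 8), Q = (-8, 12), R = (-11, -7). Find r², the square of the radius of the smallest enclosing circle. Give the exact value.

Side lengths²: PQ² = 25, PR² = 225, QR² = 370.
Since QR² = 370 ≥ 225 + 25 = 250, the angle opposite QR is not acute, so the smallest enclosing circle has QR as diameter.
Centre = midpoint of QR = (-9.5, 2.5), r² = 370/4 = 92.5.

92.5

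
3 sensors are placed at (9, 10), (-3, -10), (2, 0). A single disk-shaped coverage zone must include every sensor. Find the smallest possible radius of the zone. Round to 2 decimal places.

Call the three points A, B, C in the order given.
Side lengths²: AB² = 544, AC² = 149, BC² = 125.
Since AB² = 544 ≥ 149 + 125 = 274, the angle opposite AB is not acute, so the smallest enclosing circle has AB as diameter.
Centre = midpoint of AB = (3, 0), r² = 544/4 = 136.
r = √136 ≈ 11.66.

11.66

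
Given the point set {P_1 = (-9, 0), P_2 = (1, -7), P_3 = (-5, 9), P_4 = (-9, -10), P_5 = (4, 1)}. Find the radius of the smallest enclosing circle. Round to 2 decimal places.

9.81

The minimum enclosing circle is determined by three boundary points: P_3, P_4, P_5.
Their circumcentre is (-79/14, -11/14) with r² = 9425/98.
The farthest remaining point P_2 is at distance² 8109/98 ≤ 9425/98.
r = √(9425/98) ≈ 9.81.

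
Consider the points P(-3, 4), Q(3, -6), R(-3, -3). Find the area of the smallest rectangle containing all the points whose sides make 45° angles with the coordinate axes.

56

In coordinates u = x + y, v = x − y the rectangle is axis-aligned; the map (x,y)→(u,v) scales areas by 2.
u-values: 1, -3, -6; range = 1 − (-6) = 7.
v-values: -7, 9, 0; range = 9 − (-7) = 16.
Area = (7 × 16) / 2 = 56.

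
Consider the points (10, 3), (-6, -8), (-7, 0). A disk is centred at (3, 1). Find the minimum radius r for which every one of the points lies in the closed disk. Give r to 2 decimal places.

12.73

The required radius is the distance from (3, 1) to the farthest point.
Squared distances: 53, 162, 101.
Maximum is 162, attained at (-6, -8).
r = √162 ≈ 12.73.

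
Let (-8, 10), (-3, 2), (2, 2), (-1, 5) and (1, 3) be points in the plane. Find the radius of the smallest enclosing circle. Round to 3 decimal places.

The minimum enclosing circle of a finite set is fixed by two of the points (as a diameter) or three (as a circumcircle).
The farthest pair is (-8, 10)–(2, 2) with squared distance 164. The circle on this segment as diameter has centre (-3, 6) and r² = 164/4 = 41.
Check (-3, 2): distance² to centre = 16 ≤ 41, so it lies inside.
All remaining points lie in this disk, and no smaller disk contains both endpoints, so this is the minimum enclosing circle.
r = √41 ≈ 6.403.

6.403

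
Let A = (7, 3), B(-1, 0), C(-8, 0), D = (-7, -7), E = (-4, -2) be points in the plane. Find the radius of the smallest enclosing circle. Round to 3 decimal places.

A smallest enclosing disk is always determined by at most three of the input points on its boundary.
The farthest pair is A–D with squared distance 296. The circle on this segment as diameter has centre (0, -2) and r² = 296/4 = 74.
Check B: distance² to centre = 5 ≤ 74, so it lies inside.
All remaining points lie in this disk, and no smaller disk contains both endpoints, so this is the minimum enclosing circle.
r = √74 ≈ 8.602.

8.602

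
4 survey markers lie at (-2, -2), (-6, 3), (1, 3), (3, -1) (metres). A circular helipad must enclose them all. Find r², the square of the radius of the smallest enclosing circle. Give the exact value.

24.25

The minimum enclosing circle of a finite set is fixed by two of the points (as a diameter) or three (as a circumcircle).
The farthest pair is (-6, 3)–(3, -1) with squared distance 97. The circle on this segment as diameter has centre (-1.5, 1) and r² = 97/4 = 24.25.
Check (-2, -2): distance² to centre = 9.25 ≤ 24.25, so it lies inside.
All remaining points lie in this disk, and no smaller disk contains both endpoints, so this is the minimum enclosing circle.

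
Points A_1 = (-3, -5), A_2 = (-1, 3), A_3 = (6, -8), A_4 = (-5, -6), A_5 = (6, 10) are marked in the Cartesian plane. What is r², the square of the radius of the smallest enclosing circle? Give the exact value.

The minimum enclosing circle of a finite set is fixed by two of the points (as a diameter) or three (as a circumcircle).
The minimum enclosing circle is determined by three boundary points: A_3, A_4, A_5.
Their circumcentre is (43/22, 1) with r² = 47125/484.
The farthest remaining point A_1 is at distance² 29305/484 ≤ 47125/484.

47125/484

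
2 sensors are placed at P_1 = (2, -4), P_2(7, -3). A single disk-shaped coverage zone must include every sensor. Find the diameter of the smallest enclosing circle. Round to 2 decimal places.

5.10

The smallest circle enclosing two points has them as diameter endpoints.
Centre = midpoint = (4.5, -3.5); r² = |P_1P_2|²/4 = 26/4 = 6.5.
Diameter = 2r = 2√(6.5) ≈ 5.10.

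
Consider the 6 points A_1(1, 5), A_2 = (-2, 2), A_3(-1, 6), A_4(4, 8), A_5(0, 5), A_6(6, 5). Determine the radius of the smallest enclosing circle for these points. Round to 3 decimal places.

By Welzl's lemma the MEC is supported by two points (diametrically opposite) or three points (on a circumcircle).
The minimum enclosing circle is determined by three boundary points: A_2, A_4, A_6.
Their circumcentre is (1.7, 4.3) with r² = 18.98.
The farthest remaining point A_3 is at distance² 10.18 ≤ 18.98.
r = √(18.98) ≈ 4.357.

4.357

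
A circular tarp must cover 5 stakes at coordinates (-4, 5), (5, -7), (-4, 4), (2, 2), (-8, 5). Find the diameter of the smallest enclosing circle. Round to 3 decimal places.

17.692

The farthest pair is (5, -7)–(-8, 5) with squared distance 313. The circle on this segment as diameter has centre (-1.5, -1) and r² = 313/4 = 78.25.
Check (-4, 5): distance² to centre = 42.25 ≤ 78.25, so it lies inside.
All remaining points lie in this disk, and no smaller disk contains both endpoints, so this is the minimum enclosing circle.
Diameter = 2r = 2√(78.25) ≈ 17.692.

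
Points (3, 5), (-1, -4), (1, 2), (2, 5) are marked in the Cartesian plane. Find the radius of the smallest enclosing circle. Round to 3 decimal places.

4.924

The farthest pair is (3, 5)–(-1, -4) with squared distance 97. The circle on this segment as diameter has centre (1, 0.5) and r² = 97/4 = 24.25.
Check (1, 2): distance² to centre = 2.25 ≤ 24.25, so it lies inside.
All remaining points lie in this disk, and no smaller disk contains both endpoints, so this is the minimum enclosing circle.
r = √(24.25) ≈ 4.924.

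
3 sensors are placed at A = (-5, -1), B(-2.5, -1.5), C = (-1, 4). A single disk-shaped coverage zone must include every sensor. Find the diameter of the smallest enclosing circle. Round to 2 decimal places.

6.40

Side lengths²: AB² = 6.5, AC² = 41, BC² = 32.5.
Since AC² = 41 ≥ 32.5 + 6.5 = 39, the angle opposite AC is not acute, so the smallest enclosing circle has AC as diameter.
Centre = midpoint of AC = (-3, 1.5), r² = 41/4 = 10.25.
Diameter = 2r = 2√(10.25) ≈ 6.40.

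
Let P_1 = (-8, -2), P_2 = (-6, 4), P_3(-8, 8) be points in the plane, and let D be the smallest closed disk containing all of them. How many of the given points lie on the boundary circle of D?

Side lengths²: P_1P_2² = 40, P_1P_3² = 100, P_2P_3² = 20.
Since P_1P_3² = 100 ≥ 40 + 20 = 60, the angle opposite P_1P_3 is not acute, so the smallest enclosing circle has P_1P_3 as diameter.
Centre = midpoint of P_1P_3 = (-8, 3), r² = 100/4 = 25.
The points at distance exactly r from the centre are P_1, P_3 — 2 points.

2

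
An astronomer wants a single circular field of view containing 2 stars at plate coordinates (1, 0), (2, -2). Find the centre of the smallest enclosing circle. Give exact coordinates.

The smallest circle enclosing two points has them as diameter endpoints.
Centre = midpoint = (1.5, -1); r² = |(1, 0)−(2, -2)|²/4 = 5/4 = 1.25.
Centre = (1.5, -1).

(1.5, -1)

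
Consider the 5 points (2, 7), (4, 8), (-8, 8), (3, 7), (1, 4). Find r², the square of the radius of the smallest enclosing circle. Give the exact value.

The minimum enclosing circle of a finite set is fixed by two of the points (as a diameter) or three (as a circumcircle).
The farthest pair is (4, 8)–(-8, 8) with squared distance 144. The circle on this segment as diameter has centre (-2, 8) and r² = 144/4 = 36.
Check (2, 7): distance² to centre = 17 ≤ 36, so it lies inside.
All remaining points lie in this disk, and no smaller disk contains both endpoints, so this is the minimum enclosing circle.

36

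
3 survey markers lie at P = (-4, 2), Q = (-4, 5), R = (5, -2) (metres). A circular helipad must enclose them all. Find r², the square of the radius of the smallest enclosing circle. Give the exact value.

32.5

Side lengths²: PQ² = 9, PR² = 97, QR² = 130.
Since QR² = 130 ≥ 97 + 9 = 106, the angle opposite QR is not acute, so the smallest enclosing circle has QR as diameter.
Centre = midpoint of QR = (0.5, 1.5), r² = 130/4 = 32.5.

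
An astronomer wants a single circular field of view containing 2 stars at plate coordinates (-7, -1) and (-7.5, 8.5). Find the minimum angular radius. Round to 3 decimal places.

The smallest circle enclosing two points has them as diameter endpoints.
Centre = midpoint = (-7.25, 3.75); r² = |(-7, -1)−(-7.5, 8.5)|²/4 = 90.5/4 = 22.625.
r = √(22.625) ≈ 4.757.

4.757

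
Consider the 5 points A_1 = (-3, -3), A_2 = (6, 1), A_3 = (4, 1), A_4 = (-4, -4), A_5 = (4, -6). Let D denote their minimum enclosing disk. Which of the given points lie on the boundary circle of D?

A_2, A_4

By Welzl's lemma the MEC is supported by two points (diametrically opposite) or three points (on a circumcircle).
The farthest pair is A_2–A_4 with squared distance 125. The circle on this segment as diameter has centre (1, -1.5) and r² = 125/4 = 31.25.
Check A_1: distance² to centre = 18.25 ≤ 31.25, so it lies inside.
All remaining points lie in this disk, and no smaller disk contains both endpoints, so this is the minimum enclosing circle.
The points at distance exactly r from the centre are A_2, A_4 — 2 points.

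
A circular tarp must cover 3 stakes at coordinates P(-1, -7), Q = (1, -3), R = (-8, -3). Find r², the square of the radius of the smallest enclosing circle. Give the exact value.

Side lengths²: PQ² = 20, PR² = 65, QR² = 81.
Since QR² = 81 < 65 + 20 = 85, the triangle is acute, so the smallest enclosing circle is the circumcircle.
Circumcentre = (-3.5, -3.25), r² = 20.3125.

20.3125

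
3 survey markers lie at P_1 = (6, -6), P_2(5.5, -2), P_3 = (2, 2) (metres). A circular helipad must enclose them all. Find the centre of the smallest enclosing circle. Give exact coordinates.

(4, -2)

Side lengths²: P_1P_2² = 16.25, P_1P_3² = 80, P_2P_3² = 28.25.
Since P_1P_3² = 80 ≥ 28.25 + 16.25 = 44.5, the angle opposite P_1P_3 is not acute, so the smallest enclosing circle has P_1P_3 as diameter.
Centre = midpoint of P_1P_3 = (4, -2), r² = 80/4 = 20.
Centre = (4, -2).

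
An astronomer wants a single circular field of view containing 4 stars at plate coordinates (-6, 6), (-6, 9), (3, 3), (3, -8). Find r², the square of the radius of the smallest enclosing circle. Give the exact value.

92.5

The minimum enclosing circle of a finite set is fixed by two of the points (as a diameter) or three (as a circumcircle).
The farthest pair is (-6, 9)–(3, -8) with squared distance 370. The circle on this segment as diameter has centre (-1.5, 0.5) and r² = 370/4 = 92.5.
Check (-6, 6): distance² to centre = 50.5 ≤ 92.5, so it lies inside.
All remaining points lie in this disk, and no smaller disk contains both endpoints, so this is the minimum enclosing circle.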